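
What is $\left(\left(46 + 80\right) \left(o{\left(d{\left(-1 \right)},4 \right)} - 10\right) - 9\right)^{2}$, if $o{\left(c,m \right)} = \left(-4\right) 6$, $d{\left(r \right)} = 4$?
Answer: $18429849$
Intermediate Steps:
$o{\left(c,m \right)} = -24$
$\left(\left(46 + 80\right) \left(o{\left(d{\left(-1 \right)},4 \right)} - 10\right) - 9\right)^{2} = \left(\left(46 + 80\right) \left(-24 - 10\right) - 9\right)^{2} = \left(126 \left(-34\right) - 9\right)^{2} = \left(-4284 - 9\right)^{2} = \left(-4293\right)^{2} = 18429849$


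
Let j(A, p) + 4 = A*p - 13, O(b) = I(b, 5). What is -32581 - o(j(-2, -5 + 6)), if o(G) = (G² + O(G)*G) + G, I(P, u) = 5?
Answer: -32828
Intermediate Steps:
O(b) = 5
j(A, p) = -17 + A*p (j(A, p) = -4 + (A*p - 13) = -4 + (-13 + A*p) = -17 + A*p)
o(G) = G² + 6*G (o(G) = (G² + 5*G) + G = G² + 6*G)
-32581 - o(j(-2, -5 + 6)) = -32581 - (-17 - 2*(-5 + 6))*(6 + (-17 - 2*(-5 + 6))) = -32581 - (-17 - 2*1)*(6 + (-17 - 2*1)) = -32581 - (-17 - 2)*(6 + (-17 - 2)) = -32581 - (-19)*(6 - 19) = -32581 - (-19)*(-13) = -32581 - 1*247 = -32581 - 247 = -32828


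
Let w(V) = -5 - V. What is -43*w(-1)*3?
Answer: 516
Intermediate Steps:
-43*w(-1)*3 = -43*(-5 - 1*(-1))*3 = -43*(-5 + 1)*3 = -43*(-4)*3 = 172*3 = 516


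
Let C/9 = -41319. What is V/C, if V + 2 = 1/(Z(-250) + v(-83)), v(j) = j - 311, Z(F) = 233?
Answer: 323/59871231 ≈ 5.3949e-6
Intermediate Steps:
C = -371871 (C = 9*(-41319) = -371871)
v(j) = -311 + j
V = -323/161 (V = -2 + 1/(233 + (-311 - 83)) = -2 + 1/(233 - 394) = -2 + 1/(-161) = -2 - 1/161 = -323/161 ≈ -2.0062)
V/C = -323/161/(-371871) = -323/161*(-1/371871) = 323/59871231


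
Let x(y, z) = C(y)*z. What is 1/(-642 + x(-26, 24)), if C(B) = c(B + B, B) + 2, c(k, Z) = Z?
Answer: -1/1218 ≈ -0.00082102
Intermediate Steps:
C(B) = 2 + B (C(B) = B + 2 = 2 + B)
x(y, z) = z*(2 + y) (x(y, z) = (2 + y)*z = z*(2 + y))
1/(-642 + x(-26, 24)) = 1/(-642 + 24*(2 - 26)) = 1/(-642 + 24*(-24)) = 1/(-642 - 576) = 1/(-1218) = -1/1218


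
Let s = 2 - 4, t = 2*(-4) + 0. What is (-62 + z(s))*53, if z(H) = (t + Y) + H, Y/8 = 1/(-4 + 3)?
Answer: -4240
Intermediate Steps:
t = -8 (t = -8 + 0 = -8)
Y = -8 (Y = 8/(-4 + 3) = 8/(-1) = 8*(-1) = -8)
s = -2
z(H) = -16 + H (z(H) = (-8 - 8) + H = -16 + H)
(-62 + z(s))*53 = (-62 + (-16 - 2))*53 = (-62 - 18)*53 = -80*53 = -4240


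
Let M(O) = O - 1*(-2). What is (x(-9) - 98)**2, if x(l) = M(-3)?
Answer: 9801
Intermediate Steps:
M(O) = 2 + O (M(O) = O + 2 = 2 + O)
x(l) = -1 (x(l) = 2 - 3 = -1)
(x(-9) - 98)**2 = (-1 - 98)**2 = (-99)**2 = 9801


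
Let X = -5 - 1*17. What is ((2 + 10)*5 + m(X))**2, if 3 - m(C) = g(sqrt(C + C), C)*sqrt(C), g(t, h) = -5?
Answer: 3419 + 630*I*sqrt(22) ≈ 3419.0 + 2955.0*I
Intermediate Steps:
X = -22 (X = -5 - 17 = -22)
m(C) = 3 + 5*sqrt(C) (m(C) = 3 - (-5)*sqrt(C) = 3 + 5*sqrt(C))
((2 + 10)*5 + m(X))**2 = ((2 + 10)*5 + (3 + 5*sqrt(-22)))**2 = (12*5 + (3 + 5*(I*sqrt(22))))**2 = (60 + (3 + 5*I*sqrt(22)))**2 = (63 + 5*I*sqrt(22))**2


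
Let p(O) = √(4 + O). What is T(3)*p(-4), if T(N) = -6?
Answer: 0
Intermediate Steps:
T(3)*p(-4) = -6*√(4 - 4) = -6*√0 = -6*0 = 0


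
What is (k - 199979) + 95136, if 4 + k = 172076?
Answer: 67229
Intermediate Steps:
k = 172072 (k = -4 + 172076 = 172072)
(k - 199979) + 95136 = (172072 - 199979) + 95136 = -27907 + 95136 = 67229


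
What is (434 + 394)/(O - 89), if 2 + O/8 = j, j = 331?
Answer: 828/2543 ≈ 0.32560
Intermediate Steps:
O = 2632 (O = -16 + 8*331 = -16 + 2648 = 2632)
(434 + 394)/(O - 89) = (434 + 394)/(2632 - 89) = 828/2543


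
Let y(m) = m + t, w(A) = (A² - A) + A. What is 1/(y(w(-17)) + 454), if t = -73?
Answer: 1/670 ≈ 0.0014925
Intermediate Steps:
w(A) = A²
y(m) = -73 + m (y(m) = m - 73 = -73 + m)
1/(y(w(-17)) + 454) = 1/((-73 + (-17)²) + 454) = 1/((-73 + 289) + 454) = 1/(216 + 454) = 1/670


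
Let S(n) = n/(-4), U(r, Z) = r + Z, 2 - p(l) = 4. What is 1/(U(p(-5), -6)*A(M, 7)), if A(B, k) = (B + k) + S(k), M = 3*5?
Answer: -1/162 ≈ -0.0061728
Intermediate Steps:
p(l) = -2 (p(l) = 2 - 1*4 = 2 - 4 = -2)
U(r, Z) = Z + r
M = 15
S(n) = -n/4 (S(n) = n*(-¼) = -n/4)
A(B, k) = B + 3*k/4 (A(B, k) = (B + k) - k/4 = B + 3*k/4)
1/(U(p(-5), -6)*A(M, 7)) = 1/((-6 - 2)*(15 + (¾)*7)) = 1/(-8*(15 + 21/4)) = 1/(-8*81/4) = 1/(-162) = -1/162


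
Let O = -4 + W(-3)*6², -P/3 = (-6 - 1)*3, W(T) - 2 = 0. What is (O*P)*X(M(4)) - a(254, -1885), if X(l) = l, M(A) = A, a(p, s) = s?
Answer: 19021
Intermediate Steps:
W(T) = 2 (W(T) = 2 + 0 = 2)
P = 63 (P = -3*(-6 - 1)*3 = -(-21)*3 = -3*(-21) = 63)
O = 68 (O = -4 + 2*6² = -4 + 2*36 = -4 + 72 = 68)
(O*P)*X(M(4)) - a(254, -1885) = (68*63)*4 - 1*(-1885) = 4284*4 + 1885 = 17136 + 1885 = 19021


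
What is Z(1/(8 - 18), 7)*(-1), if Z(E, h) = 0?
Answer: 0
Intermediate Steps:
Z(1/(8 - 18), 7)*(-1) = 0*(-1) = 0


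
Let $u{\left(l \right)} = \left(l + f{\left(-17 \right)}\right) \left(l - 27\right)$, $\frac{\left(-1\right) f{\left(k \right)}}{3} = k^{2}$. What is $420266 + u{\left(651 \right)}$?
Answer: $285482$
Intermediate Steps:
$f{\left(k \right)} = - 3 k^{2}$
$u{\left(l \right)} = \left(-867 + l\right) \left(-27 + l\right)$ ($u{\left(l \right)} = \left(l - 3 \left(-17\right)^{2}\right) \left(l - 27\right) = \left(l - 867\right) \left(-27 + l\right) = \left(-867 + l\right) \left(-27 + l\right)$)
$420266 + u{\left(651 \right)} = 420266 + \left(23409 + 651^{2} - 581994\right) = 420266 + \left(23409 + 423801 - 581994\right) = 420266 - 134784 = 285482$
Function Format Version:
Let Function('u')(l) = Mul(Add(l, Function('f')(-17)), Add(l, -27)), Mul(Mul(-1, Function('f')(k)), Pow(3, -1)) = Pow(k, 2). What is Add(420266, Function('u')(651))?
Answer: 285482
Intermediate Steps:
Function('f')(k) = Mul(-3, Pow(k, 2))
Function('u')(l) = Mul(Add(-867, l), Add(-27, l)) (Function('u')(l) = Mul(Add(l, Mul(-3, Pow(-17, 2))), Add(l, -27)) = Mul(Add(l, Mul(-3, 289)), Add(-27, l)) = Mul(Add(l, -867), Add(-27, l)) = Mul(Add(-867, l), Add(-27, l)))
Add(420266, Function('u')(651)) = Add(420266, Add(23409, Pow(651, 2), Mul(-894, 651))) = Add(420266, Add(23409, 423801, -581994)) = Add(420266, -134784) = 285482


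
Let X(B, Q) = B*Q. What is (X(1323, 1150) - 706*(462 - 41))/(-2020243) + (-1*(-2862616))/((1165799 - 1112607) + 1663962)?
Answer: 1840499398596/1734534174211 ≈ 1.0611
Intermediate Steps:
(X(1323, 1150) - 706*(462 - 41))/(-2020243) + (-1*(-2862616))/((1165799 - 1112607) + 1663962) = (1323*1150 - 706*(462 - 41))/(-2020243) + (-1*(-2862616))/((1165799 - 1112607) + 1663962) = (1521450 - 706*421)*(-1/2020243) + 2862616/(53192 + 1663962) = (1521450 - 1*297226)*(-1/2020243) + 2862616/1717154 = (1521450 - 297226)*(-1/2020243) + 2862616*(1/1717154) = 1224224*(-1/2020243) + 1431308/858577 = -1224224/2020243 + 1431308/858577 = 1840499398596/1734534174211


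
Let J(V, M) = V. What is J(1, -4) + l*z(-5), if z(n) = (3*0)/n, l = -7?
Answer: 1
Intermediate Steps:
z(n) = 0 (z(n) = 0/n = 0)
J(1, -4) + l*z(-5) = 1 - 7*0 = 1 + 0 = 1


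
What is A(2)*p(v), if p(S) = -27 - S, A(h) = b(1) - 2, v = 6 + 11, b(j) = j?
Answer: 44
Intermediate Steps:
v = 17
A(h) = -1 (A(h) = 1 - 2 = -1)
A(2)*p(v) = -(-27 - 1*17) = -(-27 - 17) = -1*(-44) = 44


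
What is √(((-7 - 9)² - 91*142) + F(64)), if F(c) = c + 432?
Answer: I*√12170 ≈ 110.32*I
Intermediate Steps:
F(c) = 432 + c
√(((-7 - 9)² - 91*142) + F(64)) = √(((-7 - 9)² - 91*142) + (432 + 64)) = √(((-16)² - 12922) + 496) = √((256 - 12922) + 496) = √(-12666 + 496) = √(-12170) = I*√12170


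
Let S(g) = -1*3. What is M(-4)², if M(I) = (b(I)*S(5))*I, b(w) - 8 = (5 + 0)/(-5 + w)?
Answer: 71824/9 ≈ 7980.4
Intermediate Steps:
b(w) = 8 + 5/(-5 + w) (b(w) = 8 + (5 + 0)/(-5 + w) = 8 + 5/(-5 + w))
S(g) = -3
M(I) = -3*I*(-35 + 8*I)/(-5 + I) (M(I) = (((-35 + 8*I)/(-5 + I))*(-3))*I = (-3*(-35 + 8*I)/(-5 + I))*I = -3*I*(-35 + 8*I)/(-5 + I))
M(-4)² = (3*(-4)*(35 - 8*(-4))/(-5 - 4))² = (3*(-4)*(35 + 32)/(-9))² = (3*(-4)*(-⅑)*67)² = (268/3)² = 71824/9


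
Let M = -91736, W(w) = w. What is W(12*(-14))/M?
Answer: 21/11467 ≈ 0.0018313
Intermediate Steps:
W(12*(-14))/M = (12*(-14))/(-91736) = -168*(-1/91736) = 21/11467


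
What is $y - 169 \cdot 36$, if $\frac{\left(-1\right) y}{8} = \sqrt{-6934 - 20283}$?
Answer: $-6084 - 8 i \sqrt{27217} \approx -6084.0 - 1319.8 i$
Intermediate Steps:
$y = - 8 i \sqrt{27217}$ ($y = - 8 \sqrt{-6934 - 20283} = - 8 \sqrt{-27217} = - 8 i \sqrt{27217} \approx - 1319.8 i$)
$y - 169 \cdot 36 = - 8 i \sqrt{27217} - 169 \cdot 36 = - 8 i \sqrt{27217} - 6084 = -6084 - 8 i \sqrt{27217}$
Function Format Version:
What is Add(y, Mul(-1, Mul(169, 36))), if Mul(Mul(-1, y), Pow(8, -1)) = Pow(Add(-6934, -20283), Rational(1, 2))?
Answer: Add(-6084, Mul(-8, I, Pow(27217, Rational(1, 2)))) ≈ Add(-6084.0, Mul(-1319.8, I))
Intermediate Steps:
y = Mul(-8, I, Pow(27217, Rational(1, 2))) (y = Mul(-8, Pow(Add(-6934, -20283), Rational(1, 2))) = Mul(-8, Pow(-27217, Rational(1, 2))) = Mul(-8, Mul(I, Pow(27217, Rational(1, 2)))) = Mul(-8, I, Pow(27217, Rational(1, 2))) ≈ Mul(-1319.8, I))
Add(y, Mul(-1, Mul(169, 36))) = Add(Mul(-8, I, Pow(27217, Rational(1, 2))), Mul(-1, Mul(169, 36))) = Add(Mul(-8, I, Pow(27217, Rational(1, 2))), Mul(-1, 6084)) = Add(Mul(-8, I, Pow(27217, Rational(1, 2))), -6084) = Add(-6084, Mul(-8, I, Pow(27217, Rational(1, 2))))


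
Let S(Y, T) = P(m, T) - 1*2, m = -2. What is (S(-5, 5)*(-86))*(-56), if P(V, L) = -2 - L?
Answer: -43344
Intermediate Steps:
S(Y, T) = -4 - T (S(Y, T) = (-2 - T) - 1*2 = (-2 - T) - 2 = -4 - T)
(S(-5, 5)*(-86))*(-56) = ((-4 - 1*5)*(-86))*(-56) = ((-4 - 5)*(-86))*(-56) = -9*(-86)*(-56) = 774*(-56) = -43344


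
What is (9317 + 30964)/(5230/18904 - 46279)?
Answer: -126912004/145808831 ≈ -0.87040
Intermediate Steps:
(9317 + 30964)/(5230/18904 - 46279) = 40281/(5230*(1/18904) - 46279) = 40281/(2615/9452 - 46279) = 40281/(-437426493/9452) = 40281*(-9452/437426493) = -126912004/145808831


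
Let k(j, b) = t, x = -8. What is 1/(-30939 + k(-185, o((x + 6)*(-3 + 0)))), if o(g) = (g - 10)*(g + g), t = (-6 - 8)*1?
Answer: -1/30953 ≈ -3.2307e-5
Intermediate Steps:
t = -14 (t = -14*1 = -14)
o(g) = 2*g*(-10 + g) (o(g) = (-10 + g)*(2*g) = 2*g*(-10 + g))
k(j, b) = -14
1/(-30939 + k(-185, o((x + 6)*(-3 + 0)))) = 1/(-30939 - 14) = 1/(-30953) = -1/30953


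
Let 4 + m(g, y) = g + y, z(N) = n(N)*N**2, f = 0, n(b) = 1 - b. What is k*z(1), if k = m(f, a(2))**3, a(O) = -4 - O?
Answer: 0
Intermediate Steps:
z(N) = N**2*(1 - N) (z(N) = (1 - N)*N**2 = N**2*(1 - N))
m(g, y) = -4 + g + y (m(g, y) = -4 + (g + y) = -4 + g + y)
k = -1000 (k = (-4 + 0 + (-4 - 1*2))**3 = (-4 + 0 + (-4 - 2))**3 = (-4 + 0 - 6)**3 = (-10)**3 = -1000)
k*z(1) = -1000*1**2*(1 - 1*1) = -1000*(1 - 1) = -1000*0 = 0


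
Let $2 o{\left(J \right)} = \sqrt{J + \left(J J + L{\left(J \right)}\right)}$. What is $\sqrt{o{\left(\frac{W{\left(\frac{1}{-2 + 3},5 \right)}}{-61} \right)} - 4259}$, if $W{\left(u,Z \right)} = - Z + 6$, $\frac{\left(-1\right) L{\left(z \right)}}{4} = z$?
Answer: $\frac{\sqrt{-15847739 + 61 \sqrt{46}}}{61} \approx 65.26 i$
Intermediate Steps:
$L{\left(z \right)} = - 4 z$
$W{\left(u,Z \right)} = 6 - Z$
$o{\left(J \right)} = \frac{\sqrt{J^{2} - 3 J}}{2}$ ($o{\left(J \right)} = \frac{\sqrt{J - \left(4 J - J J\right)}}{2} = \frac{\sqrt{J + \left(J^{2} - 4 J\right)}}{2} = \frac{\sqrt{J^{2} - 3 J}}{2}$)
$\sqrt{o{\left(\frac{W{\left(\frac{1}{-2 + 3},5 \right)}}{-61} \right)} - 4259} = \sqrt{\frac{\sqrt{\frac{6 - 5}{-61} \left(-3 + \frac{6 - 5}{-61}\right)}}{2} - 4259} = \sqrt{\frac{\sqrt{\left(6 - 5\right) \left(- \frac{1}{61}\right) \left(-3 + \left(6 - 5\right) \left(- \frac{1}{61}\right)\right)}}{2} - 4259} = \sqrt{\frac{\sqrt{1 \left(- \frac{1}{61}\right) \left(-3 + 1 \left(- \frac{1}{61}\right)\right)}}{2} - 4259} = \sqrt{\frac{\sqrt{- \frac{-3 - \frac{1}{61}}{61}}}{2} - 4259} = \sqrt{\frac{\sqrt{\left(- \frac{1}{61}\right) \left(- \frac{184}{61}\right)}}{2} - 4259} = \sqrt{\frac{\sqrt{\frac{184}{3721}}}{2} - 4259} = \sqrt{\frac{\frac{2}{61} \sqrt{46}}{2} - 4259} = \sqrt{\frac{\sqrt{46}}{61} - 4259} = \sqrt{-4259 + \frac{\sqrt{46}}{61}}$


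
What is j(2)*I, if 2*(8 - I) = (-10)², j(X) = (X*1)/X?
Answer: -42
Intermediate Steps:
j(X) = 1 (j(X) = X/X = 1)
I = -42 (I = 8 - ½*(-10)² = 8 - ½*100 = 8 - 50 = -42)
j(2)*I = 1*(-42) = -42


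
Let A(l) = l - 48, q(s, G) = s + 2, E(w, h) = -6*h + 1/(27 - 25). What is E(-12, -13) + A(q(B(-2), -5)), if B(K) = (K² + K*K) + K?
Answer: 77/2 ≈ 38.500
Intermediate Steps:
E(w, h) = ½ - 6*h (E(w, h) = -6*h + 1/2 = -6*h + ½ = ½ - 6*h)
B(K) = K + 2*K² (B(K) = (K² + K²) + K = 2*K² + K = K + 2*K²)
q(s, G) = 2 + s
A(l) = -48 + l
E(-12, -13) + A(q(B(-2), -5)) = (½ - 6*(-13)) + (-48 + (2 - 2*(1 + 2*(-2)))) = (½ + 78) + (-48 + (2 - 2*(1 - 4))) = 157/2 + (-48 + (2 - 2*(-3))) = 157/2 + (-48 + (2 + 6)) = 157/2 + (-48 + 8) = 157/2 - 40 = 77/2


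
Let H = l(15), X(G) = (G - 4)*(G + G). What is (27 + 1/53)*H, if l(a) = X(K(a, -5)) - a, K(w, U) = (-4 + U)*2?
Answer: 1112664/53 ≈ 20994.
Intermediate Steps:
K(w, U) = -8 + 2*U
X(G) = 2*G*(-4 + G) (X(G) = (-4 + G)*(2*G) = 2*G*(-4 + G))
l(a) = 792 - a (l(a) = 2*(-8 + 2*(-5))*(-4 + (-8 + 2*(-5))) - a = 2*(-8 - 10)*(-4 + (-8 - 10)) - a = 2*(-18)*(-4 - 18) - a = 2*(-18)*(-22) - a = 792 - a)
H = 777 (H = 792 - 1*15 = 792 - 15 = 777)
(27 + 1/53)*H = (27 + 1/53)*777 = (1432/53)*777 = 1112664/53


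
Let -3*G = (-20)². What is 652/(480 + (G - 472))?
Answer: -489/94 ≈ -5.2021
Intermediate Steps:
G = -400/3 (G = -⅓*(-20)² = -⅓*400 = -400/3 ≈ -133.33)
652/(480 + (G - 472)) = 652/(480 + (-400/3 - 472)) = 652/(480 - 1816/3) = 652/(-376/3) = -3/376*652 = -489/94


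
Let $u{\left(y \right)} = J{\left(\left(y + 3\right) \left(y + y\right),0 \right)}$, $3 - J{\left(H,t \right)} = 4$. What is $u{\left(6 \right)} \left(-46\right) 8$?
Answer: $368$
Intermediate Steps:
$J{\left(H,t \right)} = -1$ ($J{\left(H,t \right)} = 3 - 4 = -1$)
$u{\left(y \right)} = -1$
$u{\left(6 \right)} \left(-46\right) 8 = \left(-1\right) \left(-46\right) 8 = 46 \cdot 8 = 368$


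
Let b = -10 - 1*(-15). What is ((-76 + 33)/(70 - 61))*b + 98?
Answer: 667/9 ≈ 74.111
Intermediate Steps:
b = 5 (b = -10 + 15 = 5)
((-76 + 33)/(70 - 61))*b + 98 = ((-76 + 33)/(70 - 61))*5 + 98 = -43/9*5 + 98 = -215/9 + 98 = 667/9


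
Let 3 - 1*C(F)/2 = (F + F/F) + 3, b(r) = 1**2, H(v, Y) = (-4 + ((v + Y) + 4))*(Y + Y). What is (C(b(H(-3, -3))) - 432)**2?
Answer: 190096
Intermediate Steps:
H(v, Y) = 2*Y*(Y + v) (H(v, Y) = (-4 + ((Y + v) + 4))*(2*Y) = (-4 + (4 + Y + v))*(2*Y) = (Y + v)*(2*Y) = 2*Y*(Y + v))
b(r) = 1
C(F) = -2 - 2*F (C(F) = 6 - 2*((F + F/F) + 3) = 6 - 2*((F + 1) + 3) = 6 - 2*((1 + F) + 3) = 6 - 2*(4 + F) = 6 + (-8 - 2*F) = -2 - 2*F)
(C(b(H(-3, -3))) - 432)**2 = ((-2 - 2*1) - 432)**2 = ((-2 - 2) - 432)**2 = (-4 - 432)**2 = (-436)**2 = 190096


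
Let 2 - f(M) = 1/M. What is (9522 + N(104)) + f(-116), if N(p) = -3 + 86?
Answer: 1114413/116 ≈ 9607.0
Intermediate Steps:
N(p) = 83
f(M) = 2 - 1/M
(9522 + N(104)) + f(-116) = (9522 + 83) + (2 - 1/(-116)) = 9605 + (2 - 1*(-1/116)) = 9605 + (2 + 1/116) = 9605 + 233/116 = 1114413/116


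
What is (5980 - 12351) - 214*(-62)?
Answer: 6897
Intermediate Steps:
(5980 - 12351) - 214*(-62) = -6371 + 13268 = 6897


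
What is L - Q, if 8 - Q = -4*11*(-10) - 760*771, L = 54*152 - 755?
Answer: -578075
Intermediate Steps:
L = 7453 (L = 8208 - 755 = 7453)
Q = 585528 (Q = 8 - (-4*11*(-10) - 760*771) = 8 - (-44*(-10) - 585960) = 8 - (440 - 585960) = 8 - 1*(-585520) = 8 + 585520 = 585528)
L - Q = 7453 - 1*585528 = 7453 - 585528 = -578075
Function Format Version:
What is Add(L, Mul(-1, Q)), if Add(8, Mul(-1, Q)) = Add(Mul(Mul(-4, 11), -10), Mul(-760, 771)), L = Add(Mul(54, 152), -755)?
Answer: -578075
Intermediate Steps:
L = 7453 (L = Add(8208, -755) = 7453)
Q = 585528 (Q = Add(8, Mul(-1, Add(Mul(Mul(-4, 11), -10), Mul(-760, 771)))) = Add(8, Mul(-1, Add(Mul(-44, -10), -585960))) = Add(8, Mul(-1, Add(440, -585960))) = Add(8, Mul(-1, -585520)) = Add(8, 585520) = 585528)
Add(L, Mul(-1, Q)) = Add(7453, Mul(-1, 585528)) = Add(7453, -585528) = -578075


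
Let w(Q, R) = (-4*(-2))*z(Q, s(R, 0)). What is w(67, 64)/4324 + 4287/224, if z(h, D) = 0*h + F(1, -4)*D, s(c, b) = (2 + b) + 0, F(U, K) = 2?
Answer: 4636039/242144 ≈ 19.146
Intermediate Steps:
s(c, b) = 2 + b
z(h, D) = 2*D (z(h, D) = 0*h + 2*D = 0 + 2*D = 2*D)
w(Q, R) = 32 (w(Q, R) = (-4*(-2))*(2*(2 + 0)) = 8*(2*2) = 8*4 = 32)
w(67, 64)/4324 + 4287/224 = 32/4324 + 4287/224 = 32*(1/4324) + 4287*(1/224) = 8/1081 + 4287/224 = 4636039/242144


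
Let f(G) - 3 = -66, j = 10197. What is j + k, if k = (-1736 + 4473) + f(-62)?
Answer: 12871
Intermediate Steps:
f(G) = -63 (f(G) = 3 - 66 = -63)
k = 2674 (k = (-1736 + 4473) - 63 = 2737 - 63 = 2674)
j + k = 10197 + 2674 = 12871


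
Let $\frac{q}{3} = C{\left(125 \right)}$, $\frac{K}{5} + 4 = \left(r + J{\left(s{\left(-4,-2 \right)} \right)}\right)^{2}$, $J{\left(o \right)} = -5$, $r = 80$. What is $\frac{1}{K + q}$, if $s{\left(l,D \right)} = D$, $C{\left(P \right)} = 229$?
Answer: $\frac{1}{28792} \approx 3.4732 \cdot 10^{-5}$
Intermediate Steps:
$K = 28105$ ($K = -20 + 5 \left(80 - 5\right)^{2} = -20 + 5 \cdot 75^{2} = -20 + 5 \cdot 5625 = -20 + 28125 = 28105$)
$q = 687$ ($q = 3 \cdot 229 = 687$)
$\frac{1}{K + q} = \frac{1}{28105 + 687} = \frac{1}{28792}$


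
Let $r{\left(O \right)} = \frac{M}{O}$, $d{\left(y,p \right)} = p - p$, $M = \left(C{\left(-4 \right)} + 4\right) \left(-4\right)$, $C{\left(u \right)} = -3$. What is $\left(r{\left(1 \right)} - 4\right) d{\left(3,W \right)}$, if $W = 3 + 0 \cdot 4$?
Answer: $0$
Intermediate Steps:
$W = 3$ ($W = 3 + 0 = 3$)
$M = -4$ ($M = \left(-3 + 4\right) \left(-4\right) = 1 \left(-4\right) = -4$)
$d{\left(y,p \right)} = 0$
$r{\left(O \right)} = - \frac{4}{O}$
$\left(r{\left(1 \right)} - 4\right) d{\left(3,W \right)} = \left(- \frac{4}{1} - 4\right) 0 = \left(\left(-4\right) 1 - 4\right) 0 = \left(-4 - 4\right) 0 = \left(-8\right) 0 = 0$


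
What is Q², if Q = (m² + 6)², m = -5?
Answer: 923521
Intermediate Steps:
Q = 961 (Q = ((-5)² + 6)² = (25 + 6)² = 31² = 961)
Q² = 961² = 923521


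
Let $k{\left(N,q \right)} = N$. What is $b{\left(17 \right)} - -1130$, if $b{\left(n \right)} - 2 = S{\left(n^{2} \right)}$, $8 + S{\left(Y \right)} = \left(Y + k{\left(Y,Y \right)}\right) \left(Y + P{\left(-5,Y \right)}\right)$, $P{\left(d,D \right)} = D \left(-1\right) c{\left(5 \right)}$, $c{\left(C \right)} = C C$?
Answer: $-4007884$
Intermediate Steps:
$c{\left(C \right)} = C^{2}$
$P{\left(d,D \right)} = - 25 D$ ($P{\left(d,D \right)} = D \left(-1\right) 5^{2} = - D 25 = - 25 D$)
$S{\left(Y \right)} = -8 - 48 Y^{2}$ ($S{\left(Y \right)} = -8 + \left(Y + Y\right) \left(Y - 25 Y\right) = -8 + 2 Y \left(- 24 Y\right) = -8 - 48 Y^{2}$)
$b{\left(n \right)} = -6 - 48 n^{4}$ ($b{\left(n \right)} = 2 - \left(8 + 48 \left(n^{2}\right)^{2}\right) = 2 - \left(8 + 48 n^{4}\right) = -6 - 48 n^{4}$)
$b{\left(17 \right)} - -1130 = \left(-6 - 48 \cdot 17^{4}\right) - -1130 = \left(-6 - 4009008\right) + 1130 = -4009014 + 1130 = -4007884$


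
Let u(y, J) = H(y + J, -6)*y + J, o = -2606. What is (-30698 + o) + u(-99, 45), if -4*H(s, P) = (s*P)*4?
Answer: -1183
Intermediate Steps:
H(s, P) = -P*s (H(s, P) = -s*P*4/4 = -P*s*4/4 = -P*s)
u(y, J) = J + y*(6*J + 6*y) (u(y, J) = (-1*(-6)*(y + J))*y + J = (-1*(-6)*(J + y))*y + J = (6*J + 6*y)*y + J = y*(6*J + 6*y) + J = J + y*(6*J + 6*y))
(-30698 + o) + u(-99, 45) = (-30698 - 2606) + (45 + 6*(-99)*(45 - 99)) = -33304 + (45 + 6*(-99)*(-54)) = -33304 + (45 + 32076) = -33304 + 32121 = -1183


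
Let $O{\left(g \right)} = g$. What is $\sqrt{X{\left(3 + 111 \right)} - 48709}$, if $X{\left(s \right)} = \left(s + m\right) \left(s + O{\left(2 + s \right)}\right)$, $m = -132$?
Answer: $i \sqrt{52849} \approx 229.89 i$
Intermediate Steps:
$X{\left(s \right)} = \left(-132 + s\right) \left(2 + 2 s\right)$ ($X{\left(s \right)} = \left(s - 132\right) \left(s + \left(2 + s\right)\right) = \left(-132 + s\right) \left(2 + 2 s\right)$)
$\sqrt{X{\left(3 + 111 \right)} - 48709} = \sqrt{\left(-264 - 262 \left(3 + 111\right) + 2 \left(3 + 111\right)^{2}\right) - 48709} = \sqrt{\left(-264 - 29868 + 2 \cdot 114^{2}\right) - 48709} = \sqrt{\left(-264 - 29868 + 2 \cdot 12996\right) - 48709} = \sqrt{\left(-264 - 29868 + 25992\right) - 48709} = \sqrt{-4140 - 48709} = \sqrt{-52849} = i \sqrt{52849}$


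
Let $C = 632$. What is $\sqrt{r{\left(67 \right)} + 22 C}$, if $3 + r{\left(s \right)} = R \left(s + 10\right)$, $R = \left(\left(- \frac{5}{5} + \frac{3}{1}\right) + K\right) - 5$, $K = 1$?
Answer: $\sqrt{13747} \approx 117.25$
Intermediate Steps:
$R = -2$ ($R = \left(\left(- \frac{5}{5} + \frac{3}{1}\right) + 1\right) - 5 = \left(\left(\left(-5\right) \frac{1}{5} + 3 \cdot 1\right) + 1\right) - 5 = \left(\left(-1 + 3\right) + 1\right) - 5 = \left(2 + 1\right) - 5 = 3 - 5 = -2$)
$r{\left(s \right)} = -23 - 2 s$ ($r{\left(s \right)} = -3 - 2 \left(s + 10\right) = -3 - 2 \left(10 + s\right) = -3 - \left(20 + 2 s\right) = -23 - 2 s$)
$\sqrt{r{\left(67 \right)} + 22 C} = \sqrt{\left(-23 - 134\right) + 22 \cdot 632} = \sqrt{\left(-23 - 134\right) + 13904} = \sqrt{-157 + 13904} = \sqrt{13747}$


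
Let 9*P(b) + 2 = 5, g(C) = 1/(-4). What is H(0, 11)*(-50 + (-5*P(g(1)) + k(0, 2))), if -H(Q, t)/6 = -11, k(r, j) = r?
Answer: -3410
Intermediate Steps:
g(C) = -¼
H(Q, t) = 66 (H(Q, t) = -6*(-11) = 66)
P(b) = ⅓ (P(b) = -2/9 + (⅑)*5 = -2/9 + 5/9 = ⅓)
H(0, 11)*(-50 + (-5*P(g(1)) + k(0, 2))) = 66*(-50 + (-5*⅓ + 0)) = 66*(-50 + (-5/3 + 0)) = 66*(-50 - 5/3) = 66*(-155/3) = -3410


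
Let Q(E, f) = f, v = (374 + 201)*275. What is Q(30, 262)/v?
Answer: 262/158125 ≈ 0.0016569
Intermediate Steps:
v = 158125 (v = 575*275 = 158125)
Q(30, 262)/v = 262/158125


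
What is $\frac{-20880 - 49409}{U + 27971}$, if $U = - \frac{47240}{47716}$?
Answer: $- \frac{838477481}{333654249} \approx -2.513$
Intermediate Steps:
$U = - \frac{11810}{11929}$ ($U = \left(-47240\right) \frac{1}{47716} = - \frac{11810}{11929} \approx -0.99002$)
$\frac{-20880 - 49409}{U + 27971} = \frac{-20880 - 49409}{- \frac{11810}{11929} + 27971} = - \frac{70289}{\frac{333654249}{11929}} = \left(-70289\right) \frac{11929}{333654249} = - \frac{838477481}{333654249}$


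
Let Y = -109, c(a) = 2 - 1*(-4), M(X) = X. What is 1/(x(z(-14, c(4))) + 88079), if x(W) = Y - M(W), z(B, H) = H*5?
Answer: 1/87940 ≈ 1.1371e-5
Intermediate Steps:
c(a) = 6 (c(a) = 2 + 4 = 6)
z(B, H) = 5*H
x(W) = -109 - W
1/(x(z(-14, c(4))) + 88079) = 1/((-109 - 5*6) + 88079) = 1/((-109 - 1*30) + 88079) = 1/((-109 - 30) + 88079) = 1/(-139 + 88079) = 1/87940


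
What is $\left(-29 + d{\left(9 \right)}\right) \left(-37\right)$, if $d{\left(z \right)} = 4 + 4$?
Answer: $777$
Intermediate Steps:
$d{\left(z \right)} = 8$
$\left(-29 + d{\left(9 \right)}\right) \left(-37\right) = \left(-29 + 8\right) \left(-37\right) = \left(-21\right) \left(-37\right) = 777$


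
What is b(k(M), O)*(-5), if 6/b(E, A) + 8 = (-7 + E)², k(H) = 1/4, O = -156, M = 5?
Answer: -480/601 ≈ -0.79867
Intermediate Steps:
k(H) = ¼
b(E, A) = 6/(-8 + (-7 + E)²)
b(k(M), O)*(-5) = (6/(-8 + (-7 + ¼)²))*(-5) = (6/(-8 + (-27/4)²))*(-5) = (6/(-8 + 729/16))*(-5) = (6/(601/16))*(-5) = (6*(16/601))*(-5) = (96/601)*(-5) = -480/601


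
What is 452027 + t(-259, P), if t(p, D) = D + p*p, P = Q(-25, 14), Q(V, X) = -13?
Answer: 519095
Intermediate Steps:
P = -13
t(p, D) = D + p²
452027 + t(-259, P) = 452027 + (-13 + (-259)²) = 452027 + (-13 + 67081) = 452027 + 67068 = 519095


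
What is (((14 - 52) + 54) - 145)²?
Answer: 16641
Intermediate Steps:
(((14 - 52) + 54) - 145)² = ((-38 + 54) - 145)² = (16 - 145)² = (-129)² = 16641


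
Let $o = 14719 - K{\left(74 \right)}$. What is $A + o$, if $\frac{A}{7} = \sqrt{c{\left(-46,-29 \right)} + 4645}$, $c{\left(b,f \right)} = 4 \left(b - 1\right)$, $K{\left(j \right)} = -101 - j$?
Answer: $14894 + 7 \sqrt{4457} \approx 15361.0$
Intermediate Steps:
$o = 14894$ ($o = 14719 - \left(-101 - 74\right) = 14719 - -175 = 14719 + 175 = 14894$)
$c{\left(b,f \right)} = -4 + 4 b$ ($c{\left(b,f \right)} = 4 \left(-1 + b\right) = -4 + 4 b$)
$A = 7 \sqrt{4457}$ ($A = 7 \sqrt{\left(-4 + 4 \left(-46\right)\right) + 4645} = 7 \sqrt{\left(-4 - 184\right) + 4645} = 7 \sqrt{-188 + 4645} = 7 \sqrt{4457} \approx 467.33$)
$A + o = 7 \sqrt{4457} + 14894 = 14894 + 7 \sqrt{4457}$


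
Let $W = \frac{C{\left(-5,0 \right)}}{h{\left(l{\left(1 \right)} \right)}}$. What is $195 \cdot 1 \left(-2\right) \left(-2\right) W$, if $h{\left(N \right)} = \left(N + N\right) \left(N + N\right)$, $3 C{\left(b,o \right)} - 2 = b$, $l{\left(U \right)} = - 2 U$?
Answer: $- \frac{195}{4} \approx -48.75$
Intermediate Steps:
$C{\left(b,o \right)} = \frac{2}{3} + \frac{b}{3}$
$h{\left(N \right)} = 4 N^{2}$ ($h{\left(N \right)} = 2 N 2 N = 4 N^{2}$)
$W = - \frac{1}{16}$ ($W = \frac{\frac{2}{3} + \frac{1}{3} \left(-5\right)}{4 \left(\left(-2\right) 1\right)^{2}} = \frac{\frac{2}{3} - \frac{5}{3}}{4 \left(-2\right)^{2}} = - \frac{1}{4 \cdot 4} = - \frac{1}{16} \approx -0.0625$)
$195 \cdot 1 \left(-2\right) \left(-2\right) W = 195 \cdot 1 \left(-2\right) \left(-2\right) \left(- \frac{1}{16}\right) = 195 \left(\left(-2\right) \left(-2\right)\right) \left(- \frac{1}{16}\right) = 195 \cdot 4 \left(- \frac{1}{16}\right) = 780 \left(- \frac{1}{16}\right) = - \frac{195}{4}$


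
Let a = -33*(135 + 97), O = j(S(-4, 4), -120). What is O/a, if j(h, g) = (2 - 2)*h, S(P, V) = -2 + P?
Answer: 0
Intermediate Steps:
j(h, g) = 0 (j(h, g) = 0*h = 0)
O = 0
a = -7656 (a = -33*232 = -7656)
O/a = 0/(-7656) = 0*(-1/7656) = 0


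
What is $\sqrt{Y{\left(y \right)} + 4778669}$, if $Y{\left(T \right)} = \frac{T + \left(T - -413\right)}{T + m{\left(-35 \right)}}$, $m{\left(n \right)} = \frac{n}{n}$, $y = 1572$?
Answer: $\frac{\sqrt{97719048622}}{143} \approx 2186.0$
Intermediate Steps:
$m{\left(n \right)} = 1$
$Y{\left(T \right)} = \frac{413 + 2 T}{1 + T}$ ($Y{\left(T \right)} = \frac{T + \left(T - -413\right)}{T + 1} = \frac{T + \left(T + 413\right)}{1 + T} = \frac{T + \left(413 + T\right)}{1 + T} = \frac{413 + 2 T}{1 + T}$)
$\sqrt{Y{\left(y \right)} + 4778669} = \sqrt{\frac{413 + 2 \cdot 1572}{1 + 1572} + 4778669} = \sqrt{\frac{413 + 3144}{1573} + 4778669} = \sqrt{\frac{1}{1573} \cdot 3557 + 4778669} = \sqrt{\frac{3557}{1573} + 4778669} = \sqrt{\frac{7516849894}{1573}} = \frac{\sqrt{97719048622}}{143}$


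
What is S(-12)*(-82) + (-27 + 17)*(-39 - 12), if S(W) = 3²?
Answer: -228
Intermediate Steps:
S(W) = 9
S(-12)*(-82) + (-27 + 17)*(-39 - 12) = 9*(-82) + (-27 + 17)*(-39 - 12) = -738 - 10*(-51) = -738 + 510 = -228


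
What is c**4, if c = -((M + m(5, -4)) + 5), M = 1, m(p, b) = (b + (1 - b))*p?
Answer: 14641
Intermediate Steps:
m(p, b) = p (m(p, b) = 1*p = p)
c = -11 (c = -((1 + 5) + 5) = -(6 + 5) = -1*11 = -11)
c**4 = (-11)**4 = 14641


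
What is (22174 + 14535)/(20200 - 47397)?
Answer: -36709/27197 ≈ -1.3497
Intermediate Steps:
(22174 + 14535)/(20200 - 47397) = 36709/(-27197) = 36709*(-1/27197) = -36709/27197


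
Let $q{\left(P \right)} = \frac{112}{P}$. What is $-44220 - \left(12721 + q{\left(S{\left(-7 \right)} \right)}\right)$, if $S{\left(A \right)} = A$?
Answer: $-56925$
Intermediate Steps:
$-44220 - \left(12721 + q{\left(S{\left(-7 \right)} \right)}\right) = -44220 - \left(12721 + \frac{112}{-7}\right) = -44220 - \left(12721 + 112 \left(- \frac{1}{7}\right)\right) = -44220 - \left(12721 - 16\right) = -44220 - 12705 = -56925$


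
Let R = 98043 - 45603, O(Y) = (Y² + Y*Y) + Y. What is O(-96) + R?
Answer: 70776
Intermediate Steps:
O(Y) = Y + 2*Y² (O(Y) = (Y² + Y²) + Y = 2*Y² + Y = Y + 2*Y²)
R = 52440
O(-96) + R = -96*(1 + 2*(-96)) + 52440 = -96*(1 - 192) + 52440 = -96*(-191) + 52440 = 18336 + 52440 = 70776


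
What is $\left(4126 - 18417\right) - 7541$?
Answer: $-21832$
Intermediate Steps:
$\left(4126 - 18417\right) - 7541 = -14291 - 7541 = -21832$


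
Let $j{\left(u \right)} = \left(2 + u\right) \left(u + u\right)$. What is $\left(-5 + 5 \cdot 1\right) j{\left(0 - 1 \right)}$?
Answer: $0$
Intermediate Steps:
$j{\left(u \right)} = 2 u \left(2 + u\right)$ ($j{\left(u \right)} = \left(2 + u\right) 2 u = 2 u \left(2 + u\right)$)
$\left(-5 + 5 \cdot 1\right) j{\left(0 - 1 \right)} = \left(-5 + 5 \cdot 1\right) 2 \left(0 - 1\right) \left(2 + \left(0 - 1\right)\right) = \left(-5 + 5\right) 2 \left(0 - 1\right) \left(2 + \left(0 - 1\right)\right) = 0 \cdot 2 \left(-1\right) \left(2 - 1\right) = 0 \cdot 2 \left(-1\right) 1 = 0 \left(-2\right) = 0$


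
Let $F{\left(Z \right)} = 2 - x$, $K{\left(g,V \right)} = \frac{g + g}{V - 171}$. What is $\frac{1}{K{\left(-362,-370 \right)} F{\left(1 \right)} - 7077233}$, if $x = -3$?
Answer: $- \frac{541}{3828779433} \approx -1.413 \cdot 10^{-7}$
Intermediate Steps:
$K{\left(g,V \right)} = \frac{2 g}{-171 + V}$
$F{\left(Z \right)} = 5$ ($F{\left(Z \right)} = 2 - -3 = 2 + 3 = 5$)
$\frac{1}{K{\left(-362,-370 \right)} F{\left(1 \right)} - 7077233} = \frac{1}{2 \left(-362\right) \frac{1}{-171 - 370} \cdot 5 - 7077233} = \frac{1}{2 \left(-362\right) \frac{1}{-541} \cdot 5 - 7077233} = \frac{1}{2 \left(-362\right) \left(- \frac{1}{541}\right) 5 - 7077233} = \frac{1}{\frac{724}{541} \cdot 5 - 7077233} = \frac{1}{\frac{3620}{541} - 7077233} = \frac{1}{- \frac{3828779433}{541}} = - \frac{541}{3828779433}$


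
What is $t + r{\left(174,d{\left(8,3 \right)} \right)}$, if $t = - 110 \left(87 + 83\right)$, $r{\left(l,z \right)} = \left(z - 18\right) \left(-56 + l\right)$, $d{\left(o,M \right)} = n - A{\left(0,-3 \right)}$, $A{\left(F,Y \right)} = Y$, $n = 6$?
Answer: $-19762$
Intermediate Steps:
$d{\left(o,M \right)} = 9$ ($d{\left(o,M \right)} = 6 - -3 = 6 + 3 = 9$)
$r{\left(l,z \right)} = \left(-56 + l\right) \left(-18 + z\right)$ ($r{\left(l,z \right)} = \left(-18 + z\right) \left(-56 + l\right) = \left(-56 + l\right) \left(-18 + z\right)$)
$t = -18700$ ($t = \left(-110\right) 170 = -18700$)
$t + r{\left(174,d{\left(8,3 \right)} \right)} = -18700 + \left(1008 - 504 - 3132 + 174 \cdot 9\right) = -18700 + \left(1008 - 504 - 3132 + 1566\right) = -18700 - 1062 = -19762$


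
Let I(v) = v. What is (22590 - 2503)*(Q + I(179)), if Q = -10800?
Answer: -213344027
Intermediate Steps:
(22590 - 2503)*(Q + I(179)) = (22590 - 2503)*(-10800 + 179) = 20087*(-10621) = -213344027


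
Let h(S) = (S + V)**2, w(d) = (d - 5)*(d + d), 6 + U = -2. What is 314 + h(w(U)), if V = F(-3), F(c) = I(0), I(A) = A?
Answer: 43578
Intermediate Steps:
F(c) = 0
V = 0
U = -8 (U = -6 - 2 = -8)
w(d) = 2*d*(-5 + d) (w(d) = (-5 + d)*(2*d) = 2*d*(-5 + d))
h(S) = S**2 (h(S) = (S + 0)**2 = S**2)
314 + h(w(U)) = 314 + (2*(-8)*(-5 - 8))**2 = 314 + (2*(-8)*(-13))**2 = 314 + 208**2 = 314 + 43264 = 43578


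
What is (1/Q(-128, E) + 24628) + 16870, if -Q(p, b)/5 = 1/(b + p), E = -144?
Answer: 207762/5 ≈ 41552.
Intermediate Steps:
Q(p, b) = -5/(b + p)
(1/Q(-128, E) + 24628) + 16870 = (1/(-5/(-144 - 128)) + 24628) + 16870 = (1/(-5/(-272)) + 24628) + 16870 = (1/(-5*(-1/272)) + 24628) + 16870 = (1/(5/272) + 24628) + 16870 = (272/5 + 24628) + 16870 = 123412/5 + 16870 = 207762/5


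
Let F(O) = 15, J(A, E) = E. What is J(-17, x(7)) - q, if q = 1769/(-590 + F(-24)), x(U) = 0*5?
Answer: 1769/575 ≈ 3.0765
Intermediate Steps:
x(U) = 0
q = -1769/575 (q = 1769/(-590 + 15) = 1769/(-575) = 1769*(-1/575) = -1769/575 ≈ -3.0765)
J(-17, x(7)) - q = 0 - 1*(-1769/575) = 0 + 1769/575 = 1769/575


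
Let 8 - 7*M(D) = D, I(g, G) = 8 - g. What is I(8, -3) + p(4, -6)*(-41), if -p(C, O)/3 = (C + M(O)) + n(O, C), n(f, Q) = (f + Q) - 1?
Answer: 369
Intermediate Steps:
M(D) = 8/7 - D/7
n(f, Q) = -1 + Q + f (n(f, Q) = (Q + f) - 1 = -1 + Q + f)
p(C, O) = -3/7 - 6*C - 18*O/7 (p(C, O) = -3*((C + (8/7 - O/7)) + (-1 + C + O)) = -3*((8/7 + C - O/7) + (-1 + C + O)) = -3*(⅐ + 2*C + 6*O/7) = -3/7 - 6*C - 18*O/7)
I(8, -3) + p(4, -6)*(-41) = (8 - 1*8) + (-3/7 - 6*4 - 18/7*(-6))*(-41) = (8 - 8) + (-3/7 - 24 + 108/7)*(-41) = 0 - 9*(-41) = 0 + 369 = 369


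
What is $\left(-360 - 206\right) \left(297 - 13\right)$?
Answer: $-160744$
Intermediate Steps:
$\left(-360 - 206\right) \left(297 - 13\right) = \left(-566\right) 284 = -160744$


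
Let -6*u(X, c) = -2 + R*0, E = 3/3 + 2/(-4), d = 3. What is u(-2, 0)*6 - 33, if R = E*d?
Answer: -31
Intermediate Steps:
E = 1/2 (E = 3*(1/3) + 2*(-1/4) = 1 - 1/2 = 1/2 ≈ 0.50000)
R = 3/2 (R = (1/2)*3 = 3/2 ≈ 1.5000)
u(X, c) = 1/3 (u(X, c) = -(-2 + (3/2)*0)/6 = -(-2 + 0)/6 = -1/6*(-2) = 1/3)
u(-2, 0)*6 - 33 = (1/3)*6 - 33 = 2 - 33 = -31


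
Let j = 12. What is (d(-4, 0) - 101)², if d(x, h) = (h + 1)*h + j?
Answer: 7921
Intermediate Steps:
d(x, h) = 12 + h*(1 + h) (d(x, h) = (h + 1)*h + 12 = (1 + h)*h + 12 = h*(1 + h) + 12 = 12 + h*(1 + h))
(d(-4, 0) - 101)² = ((12 + 0 + 0²) - 101)² = ((12 + 0 + 0) - 101)² = (12 - 101)² = (-89)² = 7921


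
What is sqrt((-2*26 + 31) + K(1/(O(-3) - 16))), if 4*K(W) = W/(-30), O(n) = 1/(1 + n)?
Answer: I*sqrt(2286845)/330 ≈ 4.5825*I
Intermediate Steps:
K(W) = -W/120 (K(W) = (W/(-30))/4 = (W*(-1/30))/4 = (-W/30)/4 = -W/120)
sqrt((-2*26 + 31) + K(1/(O(-3) - 16))) = sqrt((-2*26 + 31) - 1/(120*(1/(1 - 3) - 16))) = sqrt((-52 + 31) - 1/(120*(1/(-2) - 16))) = sqrt(-21 - 1/(120*(-1/2 - 16))) = sqrt(-21 - 1/(120*(-33/2))) = sqrt(-21 - 1/120*(-2/33)) = sqrt(-21 + 1/1980) = sqrt(-41579/1980) = I*sqrt(2286845)/330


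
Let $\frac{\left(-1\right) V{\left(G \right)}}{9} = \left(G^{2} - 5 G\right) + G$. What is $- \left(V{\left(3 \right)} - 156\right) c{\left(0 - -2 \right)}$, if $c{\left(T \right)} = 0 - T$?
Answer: $-258$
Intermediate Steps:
$c{\left(T \right)} = - T$
$V{\left(G \right)} = - 9 G^{2} + 36 G$ ($V{\left(G \right)} = - 9 \left(\left(G^{2} - 5 G\right) + G\right) = - 9 \left(G^{2} - 4 G\right) = - 9 G^{2} + 36 G$)
$- \left(V{\left(3 \right)} - 156\right) c{\left(0 - -2 \right)} = - \left(9 \cdot 3 \left(4 - 3\right) - 156\right) \left(- (0 - -2)\right) = - \left(9 \cdot 3 \left(4 - 3\right) - 156\right) \left(- (0 + 2)\right) = - \left(9 \cdot 3 \cdot 1 - 156\right) \left(\left(-1\right) 2\right) = - \left(27 - 156\right) \left(-2\right) = - \left(-129\right) \left(-2\right) = \left(-1\right) 258 = -258$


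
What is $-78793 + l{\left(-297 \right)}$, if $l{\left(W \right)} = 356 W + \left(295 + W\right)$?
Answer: $-184527$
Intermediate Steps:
$l{\left(W \right)} = 295 + 357 W$
$-78793 + l{\left(-297 \right)} = -78793 + \left(295 + 357 \left(-297\right)\right) = -78793 + \left(295 - 106029\right) = -78793 - 105734 = -184527$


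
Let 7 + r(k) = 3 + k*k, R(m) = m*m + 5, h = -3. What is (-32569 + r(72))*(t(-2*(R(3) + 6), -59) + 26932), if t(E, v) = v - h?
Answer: -736106764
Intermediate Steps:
R(m) = 5 + m² (R(m) = m² + 5 = 5 + m²)
r(k) = -4 + k² (r(k) = -7 + (3 + k*k) = -7 + (3 + k²) = -4 + k²)
t(E, v) = 3 + v (t(E, v) = v - 1*(-3) = v + 3 = 3 + v)
(-32569 + r(72))*(t(-2*(R(3) + 6), -59) + 26932) = (-32569 + (-4 + 72²))*((3 - 59) + 26932) = (-32569 + (-4 + 5184))*(-56 + 26932) = (-32569 + 5180)*26876 = -27389*26876 = -736106764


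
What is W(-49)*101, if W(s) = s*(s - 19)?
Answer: 336532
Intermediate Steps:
W(s) = s*(-19 + s)
W(-49)*101 = -49*(-19 - 49)*101 = -49*(-68)*101 = 3332*101 = 336532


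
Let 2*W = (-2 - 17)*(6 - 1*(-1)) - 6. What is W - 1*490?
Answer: -1119/2 ≈ -559.50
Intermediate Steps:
W = -139/2 (W = ((-2 - 17)*(6 - 1*(-1)) - 6)/2 = (-19*(6 + 1) - 6)/2 = (-19*7 - 6)/2 = (-133 - 6)/2 = (½)*(-139) = -139/2 ≈ -69.500)
W - 1*490 = -139/2 - 1*490 = -139/2 - 490 = -1119/2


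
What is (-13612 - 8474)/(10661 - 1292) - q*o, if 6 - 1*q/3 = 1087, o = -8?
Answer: -9003386/347 ≈ -25946.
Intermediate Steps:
q = -3243 (q = 18 - 3*1087 = 18 - 3261 = -3243)
(-13612 - 8474)/(10661 - 1292) - q*o = (-13612 - 8474)/(10661 - 1292) - (-3243)*(-8) = -22086/9369 - 1*25944 = -22086*1/9369 - 25944 = -818/347 - 25944 = -9003386/347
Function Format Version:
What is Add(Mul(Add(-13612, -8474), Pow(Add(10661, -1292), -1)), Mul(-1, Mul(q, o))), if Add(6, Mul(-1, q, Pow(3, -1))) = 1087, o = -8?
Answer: Rational(-9003386, 347) ≈ -25946.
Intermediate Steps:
q = -3243 (q = Add(18, Mul(-3, 1087)) = Add(18, -3261) = -3243)
Add(Mul(Add(-13612, -8474), Pow(Add(10661, -1292), -1)), Mul(-1, Mul(q, o))) = Add(Mul(Add(-13612, -8474), Pow(Add(10661, -1292), -1)), Mul(-1, Mul(-3243, -8))) = Add(Mul(-22086, Pow(9369, -1)), Mul(-1, 25944)) = Add(Mul(-22086, Rational(1, 9369)), -25944) = Add(Rational(-818, 347), -25944) = Rational(-9003386, 347)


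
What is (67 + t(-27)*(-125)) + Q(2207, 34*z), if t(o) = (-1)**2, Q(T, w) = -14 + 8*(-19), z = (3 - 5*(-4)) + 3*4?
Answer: -224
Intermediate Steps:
z = 35 (z = (3 + 20) + 12 = 23 + 12 = 35)
Q(T, w) = -166 (Q(T, w) = -14 - 152 = -166)
t(o) = 1
(67 + t(-27)*(-125)) + Q(2207, 34*z) = (67 + 1*(-125)) - 166 = (67 - 125) - 166 = -58 - 166 = -224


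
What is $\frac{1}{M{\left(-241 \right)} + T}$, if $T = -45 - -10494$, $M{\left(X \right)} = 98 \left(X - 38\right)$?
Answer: $- \frac{1}{16893} \approx -5.9196 \cdot 10^{-5}$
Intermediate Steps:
$M{\left(X \right)} = -3724 + 98 X$ ($M{\left(X \right)} = 98 \left(-38 + X\right) = -3724 + 98 X$)
$T = 10449$ ($T = -45 + 10494 = 10449$)
$\frac{1}{M{\left(-241 \right)} + T} = \frac{1}{\left(-3724 + 98 \left(-241\right)\right) + 10449} = \frac{1}{\left(-3724 - 23618\right) + 10449} = \frac{1}{-27342 + 10449} = \frac{1}{-16893} = - \frac{1}{16893}$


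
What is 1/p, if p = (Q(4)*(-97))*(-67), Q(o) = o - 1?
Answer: 1/19497 ≈ 5.1290e-5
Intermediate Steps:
Q(o) = -1 + o
p = 19497 (p = ((-1 + 4)*(-97))*(-67) = (3*(-97))*(-67) = -291*(-67) = 19497)
1/p = 1/19497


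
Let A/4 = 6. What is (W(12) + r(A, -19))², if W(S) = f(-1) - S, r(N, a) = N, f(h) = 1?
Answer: 169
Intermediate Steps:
A = 24 (A = 4*6 = 24)
W(S) = 1 - S
(W(12) + r(A, -19))² = ((1 - 1*12) + 24)² = ((1 - 12) + 24)² = (-11 + 24)² = 13² = 169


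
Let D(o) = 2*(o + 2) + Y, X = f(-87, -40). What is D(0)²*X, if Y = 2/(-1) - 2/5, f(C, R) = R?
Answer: -512/5 ≈ -102.40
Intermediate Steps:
Y = -12/5 (Y = 2*(-1) - 2*⅕ = -2 - ⅖ = -12/5 ≈ -2.4000)
X = -40
D(o) = 8/5 + 2*o (D(o) = 2*(o + 2) - 12/5 = 2*(2 + o) - 12/5 = (4 + 2*o) - 12/5 = 8/5 + 2*o)
D(0)²*X = (8/5 + 2*0)²*(-40) = (8/5 + 0)²*(-40) = (8/5)²*(-40) = (64/25)*(-40) = -512/5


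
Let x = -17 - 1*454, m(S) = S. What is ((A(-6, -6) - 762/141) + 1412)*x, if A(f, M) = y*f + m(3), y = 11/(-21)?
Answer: -218916561/329 ≈ -6.6540e+5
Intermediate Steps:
y = -11/21 (y = 11*(-1/21) = -11/21 ≈ -0.52381)
x = -471 (x = -17 - 454 = -471)
A(f, M) = 3 - 11*f/21 (A(f, M) = -11*f/21 + 3 = 3 - 11*f/21)
((A(-6, -6) - 762/141) + 1412)*x = (((3 - 11/21*(-6)) - 762/141) + 1412)*(-471) = (((3 + 22/7) - 762*1/141) + 1412)*(-471) = ((43/7 - 254/47) + 1412)*(-471) = (243/329 + 1412)*(-471) = (464791/329)*(-471) = -218916561/329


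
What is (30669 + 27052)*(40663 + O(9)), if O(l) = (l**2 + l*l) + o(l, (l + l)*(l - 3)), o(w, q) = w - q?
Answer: 2350745446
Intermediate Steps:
O(l) = l + 2*l**2 - 2*l*(-3 + l) (O(l) = (l**2 + l*l) + (l - (l + l)*(l - 3)) = (l**2 + l**2) + (l - 2*l*(-3 + l)) = 2*l**2 + (l - 2*l*(-3 + l)) = l + 2*l**2 - 2*l*(-3 + l))
(30669 + 27052)*(40663 + O(9)) = (30669 + 27052)*(40663 + 7*9) = 57721*(40663 + 63) = 57721*40726 = 2350745446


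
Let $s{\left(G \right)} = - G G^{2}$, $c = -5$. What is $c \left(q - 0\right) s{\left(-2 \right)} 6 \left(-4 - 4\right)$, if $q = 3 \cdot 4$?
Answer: $23040$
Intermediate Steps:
$q = 12$
$s{\left(G \right)} = - G^{3}$
$c \left(q - 0\right) s{\left(-2 \right)} 6 \left(-4 - 4\right) = - 5 \left(12 - 0\right) \left(- \left(-2\right)^{3}\right) 6 \left(-4 - 4\right) = - 5 \left(12 + 0\right) \left(\left(-1\right) \left(-8\right)\right) 6 \left(-4 - 4\right) = - 5 \cdot 12 \cdot 8 \cdot 6 \left(-8\right) = - 5 \cdot 96 \cdot 6 \left(-8\right) = \left(-5\right) 576 \left(-8\right) = \left(-2880\right) \left(-8\right) = 23040$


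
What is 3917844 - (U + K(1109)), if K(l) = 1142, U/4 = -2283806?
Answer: 13051926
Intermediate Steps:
U = -9135224 (U = 4*(-2283806) = -9135224)
3917844 - (U + K(1109)) = 3917844 - (-9135224 + 1142) = 3917844 - 1*(-9134082) = 3917844 + 9134082 = 13051926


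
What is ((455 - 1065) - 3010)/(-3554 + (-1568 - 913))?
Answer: 724/1207 ≈ 0.59983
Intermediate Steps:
((455 - 1065) - 3010)/(-3554 + (-1568 - 913)) = (-610 - 3010)/(-3554 - 2481) = -3620/(-6035) = -3620*(-1/6035) = 724/1207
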